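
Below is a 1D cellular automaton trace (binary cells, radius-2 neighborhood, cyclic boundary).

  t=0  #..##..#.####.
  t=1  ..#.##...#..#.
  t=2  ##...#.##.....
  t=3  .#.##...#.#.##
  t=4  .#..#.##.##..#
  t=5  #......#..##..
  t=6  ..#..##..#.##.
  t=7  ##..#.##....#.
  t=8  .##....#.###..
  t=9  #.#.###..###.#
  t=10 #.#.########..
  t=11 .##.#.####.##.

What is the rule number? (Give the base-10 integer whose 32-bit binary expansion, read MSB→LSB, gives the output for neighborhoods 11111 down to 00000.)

2997580942

  [31] ##### => #  t=10,i=6
  [30] ####. => .  t=0,i=11
  [29] ###.# => #  t=0,i=12
  [28] ###.. => #  t=8,i=11
  [27] ##.## => .  t=4,i=8
  [26] ##.#. => .  t=0,i=13
  [25] ##..# => #  t=0,i=5
  [24] ##... => .  t=1,i=6
  [23] #.### => #  t=0,i=9
  [22] #.##. => .  t=1,i=4
  [21] #.#.# => #  t=3,i=1
  [20] #.#.. => .  t=0,i=0
  [19] #..## => #  t=0,i=2
  [18] #..#. => .  t=0,i=6
  [17] #...# => #  t=1,i=0
  [16] #.... => #  t=2,i=10
  [15] .#### => .  t=0,i=10
  [14] .###. => #  t=8,i=10
  [13] .##.# => #  t=3,i=13
  [12] .##.. => #  t=0,i=4
  [11] .#.## => .  t=0,i=8
  [10] .#.#. => #  t=3,i=9
  [9] .#..# => .  t=0,i=1
  [8] .#... => .  t=1,i=13
  [7] ..### => #  t=9,i=9
  [6] ..##. => .  t=0,i=3
  [5] ..#.# => .  t=0,i=7
  [4] ..#.. => .  t=1,i=9
  [3] ...## => #  t=2,i=13
  [2] ...#. => #  t=1,i=1
  [1] ....# => #  t=2,i=12
  [0] ..... => .  t=2,i=11
  bits 10110010101010110111010010001110 = 2997580942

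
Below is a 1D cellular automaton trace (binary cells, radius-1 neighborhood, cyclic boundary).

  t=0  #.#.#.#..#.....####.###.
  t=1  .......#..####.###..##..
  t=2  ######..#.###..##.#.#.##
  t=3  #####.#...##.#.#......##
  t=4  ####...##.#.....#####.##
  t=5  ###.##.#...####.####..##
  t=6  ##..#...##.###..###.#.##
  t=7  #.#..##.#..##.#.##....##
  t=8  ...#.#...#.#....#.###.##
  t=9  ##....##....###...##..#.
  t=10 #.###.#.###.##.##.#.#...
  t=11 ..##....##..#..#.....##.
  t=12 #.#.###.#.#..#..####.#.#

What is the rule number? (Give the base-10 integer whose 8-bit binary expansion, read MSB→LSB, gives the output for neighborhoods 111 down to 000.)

  nb ###: next=#  (t=0,i=16, bit7=1)
  nb ##.: next=.  (t=0,i=18, bit6=0)
  nb #.#: next=.  (t=0,i=1, bit5=0)
  nb #..: next=#  (t=0,i=7, bit4=1)
  nb .##: next=#  (t=0,i=15, bit3=1)
  nb .#.: next=.  (t=0,i=0, bit2=0)
  nb ..#: next=.  (t=0,i=8, bit1=0)
  nb ...: next=#  (t=0,i=11, bit0=1)
  bits 10011001 = 153

153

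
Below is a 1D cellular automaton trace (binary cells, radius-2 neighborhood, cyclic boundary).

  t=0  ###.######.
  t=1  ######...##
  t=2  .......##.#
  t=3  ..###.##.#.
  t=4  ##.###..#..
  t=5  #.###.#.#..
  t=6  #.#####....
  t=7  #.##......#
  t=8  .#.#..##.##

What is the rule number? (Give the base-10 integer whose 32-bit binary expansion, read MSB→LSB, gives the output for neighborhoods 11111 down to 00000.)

782422141

  [31] ##### => .  t=0,i=6
  [30] ####. => .  t=0,i=8
  [29] ###.# => #  t=0,i=2
  [28] ###.. => .  t=1,i=5
  [27] ##.## => #  t=0,i=3
  [26] ##.#. => #  t=2,i=9
  [25] ##..# => #  t=4,i=6
  [24] ##... => .  t=1,i=6
  [23] #.### => #  t=0,i=0
  [22] #.##. => .  t=3,i=6
  [21] #.#.# => #  t=5,i=6
  [20] #.#.. => .  t=2,i=10
  [19] #..## => .  t=4,i=10
  [18] #..#. => .  t=4,i=7
  [17] #...# => #  t=1,i=7
  [16] #.... => .  t=2,i=1
  [15] .#### => #  t=0,i=5
  [14] .###. => #  t=0,i=1
  [13] .##.# => .  t=2,i=8
  [12] .##.. => #  t=7,i=3
  [11] .#.## => .  t=5,i=1
  [10] .#.#. => .  t=5,i=7
  [9] .#..# => .  t=4,i=9
  [8] .#... => .  t=2,i=0
  [7] ..### => .  t=1,i=9
  [6] ..##. => #  t=2,i=7
  [5] ..#.# => #  t=5,i=0
  [4] ..#.. => #  t=4,i=8
  [3] ...## => #  t=1,i=8
  [2] ...#. => #  t=6,i=10
  [1] ....# => .  t=2,i=5
  [0] ..... => #  t=2,i=2
  bits 00101110101000101101000001111101 = 782422141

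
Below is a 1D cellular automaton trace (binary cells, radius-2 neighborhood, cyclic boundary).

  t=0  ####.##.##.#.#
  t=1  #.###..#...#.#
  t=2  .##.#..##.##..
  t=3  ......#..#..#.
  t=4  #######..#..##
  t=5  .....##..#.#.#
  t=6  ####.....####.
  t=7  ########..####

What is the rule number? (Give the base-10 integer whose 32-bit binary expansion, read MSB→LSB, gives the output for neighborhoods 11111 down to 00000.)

  ##### -> .   bit 31 = 0  t=0,i=1
  ####. -> #   bit 30 = 1  t=0,i=2
  ###.# -> #   bit 29 = 1  t=0,i=3
  ###.. -> #   bit 28 = 1  t=1,i=4
  ##.## -> #   bit 27 = 1  t=0,i=4
  ##.#. -> .   bit 26 = 0  t=0,i=10
  ##..# -> .   bit 25 = 0  t=1,i=5
  ##... -> #   bit 24 = 1  t=2,i=12
  #.### -> #   bit 23 = 1  t=0,i=13
  #.##. -> .   bit 22 = 0  t=0,i=5
  #.#.# -> #   bit 21 = 1  t=0,i=11
  #.#.. -> .   bit 20 = 0  t=2,i=4
  #..## -> #   bit 19 = 1  t=2,i=6
  #..#. -> .   bit 18 = 0  t=1,i=6
  #...# -> .   bit 17 = 0  t=1,i=9
  #.... -> #   bit 16 = 1  t=3,i=0
  .#### -> #   bit 15 = 1  t=0,i=0
  .###. -> .   bit 14 = 0  t=1,i=3
  .##.# -> .   bit 13 = 0  t=0,i=6
  .##.. -> .   bit 12 = 0  t=2,i=11
  .#.## -> .   bit 11 = 0  t=0,i=12
  .#.#. -> #   bit 10 = 1  t=5,i=10
  .#..# -> .   bit 9 = 0  t=2,i=5
  .#... -> #   bit 8 = 1  t=1,i=8
  ..### -> .   bit 7 = 0  t=4,i=12
  ..##. -> .   bit 6 = 0  t=2,i=1
  ..#.# -> #   bit 5 = 1  t=1,i=11
  ..#.. -> #   bit 4 = 1  t=1,i=7
  ...## -> .   bit 3 = 0  t=2,i=0
  ...#. -> #   bit 2 = 1  t=1,i=10
  ....# -> #   bit 1 = 1  t=3,i=4
  ..... -> #   bit 0 = 1  t=3,i=1
  bits 01111001101010011000010100110111 = 2041152823

2041152823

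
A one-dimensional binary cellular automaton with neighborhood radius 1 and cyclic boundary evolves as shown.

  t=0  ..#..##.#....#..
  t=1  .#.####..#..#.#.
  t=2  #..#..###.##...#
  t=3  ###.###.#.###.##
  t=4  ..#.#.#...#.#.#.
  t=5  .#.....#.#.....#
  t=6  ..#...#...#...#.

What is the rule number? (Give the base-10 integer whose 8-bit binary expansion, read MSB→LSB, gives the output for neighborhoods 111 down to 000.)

90

  [7] ### => .  t=1,i=4
  [6] ##. => #  t=0,i=6
  [5] #.# => .  t=0,i=7
  [4] #.. => #  t=0,i=3
  [3] .## => #  t=0,i=5
  [2] .#. => .  t=0,i=2
  [1] ..# => #  t=0,i=1
  [0] ... => .  t=0,i=0
  bits 01011010 = 90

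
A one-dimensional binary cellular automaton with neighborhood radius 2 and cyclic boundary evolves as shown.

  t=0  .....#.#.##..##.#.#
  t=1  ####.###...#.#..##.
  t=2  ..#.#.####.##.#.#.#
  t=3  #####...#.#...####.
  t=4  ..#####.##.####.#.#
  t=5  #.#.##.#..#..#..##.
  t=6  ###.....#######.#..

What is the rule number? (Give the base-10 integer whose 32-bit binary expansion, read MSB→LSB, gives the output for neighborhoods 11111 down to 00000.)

  ##### -> #   bit 31 = 1  t=3,i=2
  ####. -> #   bit 30 = 1  t=1,i=2
  ###.# -> .   bit 29 = 0  t=1,i=3
  ###.. -> #   bit 28 = 1  t=1,i=7
  ##.## -> #   bit 27 = 1  t=1,i=4
  ##.#. -> .   bit 26 = 0  t=0,i=15
  ##..# -> #   bit 25 = 1  t=0,i=11
  ##... -> #   bit 24 = 1  t=1,i=8
  #.### -> .   bit 23 = 0  t=1,i=0
  #.##. -> .   bit 22 = 0  t=0,i=9
  #.#.# -> #   bit 21 = 1  t=0,i=7
  #.#.. -> .   bit 20 = 0  t=0,i=18
  #..## -> .   bit 19 = 0  t=0,i=12
  #..#. -> #   bit 18 = 1  t=2,i=1
  #...# -> #   bit 17 = 1  t=1,i=9
  #.... -> #   bit 16 = 1  t=0,i=1
  .#### -> .   bit 15 = 0  t=1,i=1
  .###. -> #   bit 14 = 1  t=1,i=6
  .##.# -> .   bit 13 = 0  t=0,i=14
  .##.. -> .   bit 12 = 0  t=0,i=10
  .#.## -> .   bit 11 = 0  t=0,i=8
  .#.#. -> #   bit 10 = 1  t=0,i=6
  .#..# -> #   bit 9 = 1  t=1,i=14
  .#... -> #   bit 8 = 1  t=0,i=0
  ..### -> #   bit 7 = 1  t=3,i=14
  ..##. -> #   bit 6 = 1  t=0,i=13
  ..#.# -> #   bit 5 = 1  t=0,i=5
  ..#.. -> #   bit 4 = 1  t=5,i=10
  ...## -> #   bit 3 = 1  t=3,i=13
  ...#. -> .   bit 2 = 0  t=0,i=4
  ....# -> #   bit 1 = 1  t=0,i=3
  ..... -> #   bit 0 = 1  t=0,i=2
  bits 11011011001001110100011111111011 = 3676784635

3676784635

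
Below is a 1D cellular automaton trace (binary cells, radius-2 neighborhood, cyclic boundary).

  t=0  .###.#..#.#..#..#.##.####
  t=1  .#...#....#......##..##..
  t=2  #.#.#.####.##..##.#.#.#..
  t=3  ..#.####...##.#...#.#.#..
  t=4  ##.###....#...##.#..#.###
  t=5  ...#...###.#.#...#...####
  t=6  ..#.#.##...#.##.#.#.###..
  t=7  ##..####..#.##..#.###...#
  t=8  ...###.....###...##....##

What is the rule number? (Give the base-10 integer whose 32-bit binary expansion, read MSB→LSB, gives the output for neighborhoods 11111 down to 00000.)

2163841422

  #####|#  b31=1 t=4,i=24
  ####.|.  b30=0 t=0,i=23
  ###.#|.  b29=0 t=0,i=3
  ###..|.  b28=0 t=3,i=7
  ##.##|.  b27=0 t=0,i=0
  ##.#.|.  b26=0 t=0,i=4
  ##..#|.  b25=0 t=1,i=19
  ##...|.  b24=0 t=1,i=23
  #.###|#  b23=1 t=0,i=1
  #.##.|#  b22=1 t=0,i=18
  #.#.#|#  b21=1 t=2,i=2
  #.#..|#  b20=1 t=0,i=5
  #..##|#  b19=1 t=1,i=20
  #..#.|.  b18=0 t=0,i=7
  #...#|.  b17=0 t=1,i=3
  #....|#  b16=1 t=1,i=7
  .####|#  b15=1 t=0,i=22
  .###.|.  b14=0 t=0,i=2
  .##.#|.  b13=0 t=0,i=19
  .##..|#  b12=1 t=1,i=18
  .#.##|#  b11=1 t=0,i=17
  .#.#.|.  b10=0 t=0,i=9
  .#..#|.  b9=0 t=0,i=6
  .#...|#  b8=1 t=1,i=2
  ..###|#  b7=1 t=5,i=7
  ..##.|.  b6=0 t=1,i=17
  ..#.#|.  b5=0 t=0,i=8
  ..#..|.  b4=0 t=0,i=13
  ...##|#  b3=1 t=1,i=16
  ...#.|#  b2=1 t=1,i=0
  ....#|#  b1=1 t=1,i=8
  .....|.  b0=0 t=1,i=13
  bits 10000000111110011001100110001110 = 2163841422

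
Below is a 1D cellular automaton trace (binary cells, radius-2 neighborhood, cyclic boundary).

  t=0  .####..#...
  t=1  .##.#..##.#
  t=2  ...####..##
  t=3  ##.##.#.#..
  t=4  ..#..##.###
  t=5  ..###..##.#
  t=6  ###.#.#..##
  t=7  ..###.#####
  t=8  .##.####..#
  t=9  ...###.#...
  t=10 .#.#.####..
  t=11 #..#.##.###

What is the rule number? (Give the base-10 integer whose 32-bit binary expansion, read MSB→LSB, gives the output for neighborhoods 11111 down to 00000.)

1035633558

  [31] ##### => .  t=6,i=0
  [30] ####. => .  t=0,i=3
  [29] ###.# => #  t=6,i=2
  [28] ###.. => #  t=0,i=4
  [27] ##.## => #  t=3,i=2
  [26] ##.#. => #  t=1,i=3
  [25] ##..# => .  t=0,i=5
  [24] ##... => #  t=2,i=0
  [23] #.### => #  t=4,i=8
  [22] #.##. => .  t=1,i=1
  [21] #.#.# => #  t=1,i=10
  [20] #.#.. => #  t=1,i=4
  [19] #..## => #  t=1,i=6
  [18] #..#. => .  t=0,i=6
  [17] #...# => #  t=2,i=1
  [16] #.... => .  t=0,i=9
  [15] .#### => #  t=0,i=2
  [14] .###. => .  t=4,i=9
  [13] .##.# => .  t=1,i=2
  [12] .##.. => .  t=2,i=10
  [11] .#.## => .  t=1,i=0
  [10] .#.#. => .  t=3,i=7
  [9] .#..# => #  t=1,i=5
  [8] .#... => #  t=0,i=8
  [7] ..### => #  t=0,i=1
  [6] ..##. => .  t=1,i=7
  [5] ..#.# => .  t=8,i=10
  [4] ..#.. => #  t=0,i=7
  [3] ...## => .  t=0,i=0
  [2] ...#. => #  t=10,i=0
  [1] ....# => #  t=0,i=10
  [0] ..... => .  t=9,i=0
  bits 00111101101110101000001110010110 = 1035633558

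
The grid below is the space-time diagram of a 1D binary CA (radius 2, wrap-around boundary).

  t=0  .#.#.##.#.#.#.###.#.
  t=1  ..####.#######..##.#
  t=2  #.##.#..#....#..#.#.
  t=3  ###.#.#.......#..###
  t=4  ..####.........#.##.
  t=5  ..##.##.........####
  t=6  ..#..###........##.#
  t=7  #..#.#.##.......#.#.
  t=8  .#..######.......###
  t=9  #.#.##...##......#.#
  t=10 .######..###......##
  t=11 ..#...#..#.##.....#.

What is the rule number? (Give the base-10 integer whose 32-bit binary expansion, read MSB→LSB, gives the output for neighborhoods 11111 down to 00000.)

  ##### -> .   bit 31 = 0  t=1,i=9
  ####. -> .   bit 30 = 0  t=1,i=4
  ###.# -> #   bit 29 = 1  t=0,i=16
  ###.. -> #   bit 28 = 1  t=1,i=13
  ##.## -> .   bit 27 = 0  t=1,i=6
  ##.#. -> #   bit 26 = 1  t=0,i=7
  ##..# -> .   bit 25 = 0  t=1,i=14
  ##... -> #   bit 24 = 1  t=4,i=6
  #.### -> .   bit 23 = 0  t=0,i=14
  #.##. -> #   bit 22 = 1  t=0,i=5
  #.#.# -> #   bit 21 = 1  t=0,i=3
  #.#.. -> .   bit 20 = 0  t=0,i=18
  #..## -> .   bit 19 = 0  t=1,i=1
  #..#. -> .   bit 18 = 0  t=0,i=0
  #...# -> .   bit 17 = 0  t=4,i=0
  #.... -> .   bit 16 = 0  t=2,i=10
  .#### -> #   bit 15 = 1  t=1,i=3
  .###. -> .   bit 14 = 0  t=0,i=15
  .##.# -> .   bit 13 = 0  t=0,i=6
  .##.. -> #   bit 12 = 1  t=4,i=18
  .#.## -> #   bit 11 = 1  t=0,i=4
  .#.#. -> #   bit 10 = 1  t=0,i=2
  .#..# -> #   bit 9 = 1  t=0,i=19
  .#... -> .   bit 8 = 0  t=2,i=9
  ..### -> #   bit 7 = 1  t=1,i=2
  ..##. -> #   bit 6 = 1  t=1,i=16
  ..#.# -> .   bit 5 = 0  t=0,i=1
  ..#.. -> .   bit 4 = 0  t=2,i=8
  ...## -> .   bit 3 = 0  t=4,i=1
  ...#. -> .   bit 2 = 0  t=2,i=12
  ....# -> .   bit 1 = 0  t=2,i=11
  ..... -> .   bit 0 = 0  t=3,i=9
  bits 00110101011000001001111011000000 = 895524544

895524544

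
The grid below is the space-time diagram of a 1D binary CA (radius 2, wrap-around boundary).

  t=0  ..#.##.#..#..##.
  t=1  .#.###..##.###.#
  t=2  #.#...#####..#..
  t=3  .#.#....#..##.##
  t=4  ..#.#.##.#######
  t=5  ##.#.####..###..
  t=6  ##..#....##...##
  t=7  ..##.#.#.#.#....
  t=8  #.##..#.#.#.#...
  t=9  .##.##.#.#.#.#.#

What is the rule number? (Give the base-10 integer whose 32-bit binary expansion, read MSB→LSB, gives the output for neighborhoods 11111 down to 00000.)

2873896774

  [31] ##### => #  t=2,i=8
  [30] ####. => .  t=2,i=9
  [29] ###.# => #  t=1,i=13
  [28] ###.. => .  t=1,i=5
  [27] ##.## => #  t=1,i=10
  [26] ##.#. => .  t=0,i=6
  [25] ##..# => #  t=1,i=6
  [24] ##... => #  t=0,i=15
  [23] #.### => .  t=1,i=3
  [22] #.##. => #  t=0,i=4
  [21] #.#.# => .  t=1,i=1
  [20] #.#.. => .  t=0,i=7
  [19] #..## => #  t=0,i=12
  [18] #..#. => #  t=0,i=9
  [17] #...# => .  t=0,i=0
  [16] #.... => .  t=3,i=5
  [15] .#### => .  t=2,i=7
  [14] .###. => .  t=1,i=4
  [13] .##.# => #  t=0,i=5
  [12] .##.. => .  t=0,i=14
  [11] .#.## => #  t=0,i=3
  [10] .#.#. => #  t=1,i=0
  [9] .#..# => #  t=0,i=8
  [8] .#... => #  t=2,i=3
  [7] ..### => .  t=2,i=6
  [6] ..##. => #  t=0,i=13
  [5] ..#.# => .  t=0,i=2
  [4] ..#.. => .  t=0,i=10
  [3] ...## => .  t=2,i=5
  [2] ...#. => #  t=0,i=1
  [1] ....# => #  t=3,i=6
  [0] ..... => .  t=7,i=14
  bits 10101011010011000010111101000110 = 2873896774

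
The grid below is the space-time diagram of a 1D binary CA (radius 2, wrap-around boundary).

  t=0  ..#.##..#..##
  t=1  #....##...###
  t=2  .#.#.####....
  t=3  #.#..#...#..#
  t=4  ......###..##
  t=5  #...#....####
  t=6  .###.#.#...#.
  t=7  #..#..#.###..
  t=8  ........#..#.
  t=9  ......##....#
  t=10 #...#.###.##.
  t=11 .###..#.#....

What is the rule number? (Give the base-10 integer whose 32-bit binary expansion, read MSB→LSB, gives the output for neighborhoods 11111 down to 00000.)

  [31] ##### => #  t=5,i=11
  [30] ####. => .  t=1,i=12
  [29] ###.# => #  t=6,i=3
  [28] ###.. => .  t=1,i=0
  [27] ##.## => .  t=10,i=9
  [26] ##.#. => .  t=3,i=1
  [25] ##..# => #  t=0,i=0
  [24] ##... => #  t=1,i=1
  [23] #.### => #  t=2,i=5
  [22] #.##. => .  t=0,i=4
  [21] #.#.# => .  t=2,i=3
  [20] #.#.. => .  t=3,i=2
  [19] #..## => #  t=0,i=10
  [18] #..#. => .  t=0,i=1
  [17] #...# => #  t=1,i=8
  [16] #.... => .  t=1,i=2
  [15] .#### => .  t=1,i=11
  [14] .###. => .  t=4,i=7
  [13] .##.# => .  t=3,i=0
  [12] .##.. => #  t=0,i=5
  [11] .#.## => .  t=0,i=3
  [10] .#.#. => #  t=2,i=2
  [9] .#..# => .  t=0,i=9
  [8] .#... => #  t=3,i=6
  [7] ..### => .  t=1,i=10
  [6] ..##. => #  t=0,i=11
  [5] ..#.# => .  t=0,i=2
  [4] ..#.. => .  t=0,i=8
  [3] ...## => .  t=1,i=4
  [2] ...#. => #  t=2,i=0
  [1] ....# => #  t=1,i=3
  [0] ..... => .  t=2,i=11
  bits 10100011100010100001010101000110 = 2743735622

2743735622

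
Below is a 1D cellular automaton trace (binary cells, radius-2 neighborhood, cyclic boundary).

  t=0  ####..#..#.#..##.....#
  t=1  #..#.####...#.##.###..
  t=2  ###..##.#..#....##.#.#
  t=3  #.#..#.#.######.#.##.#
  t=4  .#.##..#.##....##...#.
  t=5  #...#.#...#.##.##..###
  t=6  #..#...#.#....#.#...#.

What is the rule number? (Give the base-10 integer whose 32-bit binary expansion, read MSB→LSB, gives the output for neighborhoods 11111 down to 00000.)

  [31] ##### => .  t=0,i=1
  [30] ####. => .  t=0,i=2
  [29] ###.# => .  t=3,i=14
  [28] ###.. => #  t=0,i=3
  [27] ##.## => #  t=1,i=16
  [26] ##.#. => #  t=2,i=7
  [25] ##..# => .  t=0,i=4
  [24] ##... => .  t=0,i=16
  [23] #.### => #  t=1,i=5
  [22] #.##. => .  t=1,i=14
  [21] #.#.# => #  t=2,i=19
  [20] #.#.. => .  t=0,i=11
  [19] #..## => .  t=0,i=13
  [18] #..#. => #  t=0,i=5
  [17] #...# => .  t=1,i=10
  [16] #.... => #  t=0,i=17
  [15] .#### => #  t=0,i=0
  [14] .###. => .  t=1,i=18
  [13] .##.# => .  t=1,i=15
  [12] .##.. => #  t=0,i=15
  [11] .#.## => .  t=1,i=4
  [10] .#.#. => .  t=0,i=10
  [9] .#..# => #  t=0,i=7
  [8] .#... => #  t=2,i=12
  [7] ..### => .  t=0,i=21
  [6] ..##. => #  t=0,i=14
  [5] ..#.# => .  t=0,i=9
  [4] ..#.. => #  t=0,i=6
  [3] ...## => .  t=0,i=20
  [2] ...#. => #  t=1,i=11
  [1] ....# => #  t=0,i=19
  [0] ..... => #  t=0,i=18
  bits 00011100101001011001001101010111 = 480613207

480613207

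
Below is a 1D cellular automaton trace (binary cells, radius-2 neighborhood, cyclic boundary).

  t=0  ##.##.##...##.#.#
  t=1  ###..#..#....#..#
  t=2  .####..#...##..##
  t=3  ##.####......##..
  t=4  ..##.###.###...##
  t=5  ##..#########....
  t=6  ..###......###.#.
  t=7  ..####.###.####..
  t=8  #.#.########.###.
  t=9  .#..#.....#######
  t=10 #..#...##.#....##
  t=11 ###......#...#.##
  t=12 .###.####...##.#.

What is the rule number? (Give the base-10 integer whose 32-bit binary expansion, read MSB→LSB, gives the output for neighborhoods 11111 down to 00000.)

2139899047

  [31] ##### => .  t=5,i=6
  [30] ####. => #  t=1,i=1
  [29] ###.# => #  t=0,i=1
  [28] ###.. => #  t=1,i=2
  [27] ##.## => #  t=0,i=2
  [26] ##.#. => #  t=0,i=13
  [25] ##..# => #  t=1,i=3
  [24] ##... => #  t=0,i=8
  [23] #.### => #  t=0,i=16
  [22] #.##. => .  t=0,i=3
  [21] #.#.# => .  t=0,i=14
  [20] #.#.. => .  t=6,i=15
  [19] #..## => #  t=1,i=15
  [18] #..#. => #  t=1,i=4
  [17] #...# => .  t=0,i=9
  [16] #.... => .  t=1,i=10
  [15] .#### => .  t=1,i=0
  [14] .###. => #  t=0,i=0
  [13] .##.# => .  t=0,i=4
  [12] .##.. => .  t=0,i=7
  [11] .#.## => .  t=0,i=15
  [10] .#.#. => #  t=8,i=1
  [9] .#..# => .  t=1,i=6
  [8] .#... => .  t=1,i=9
  [7] ..### => #  t=1,i=16
  [6] ..##. => .  t=0,i=11
  [5] ..#.# => #  t=11,i=13
  [4] ..#.. => .  t=1,i=5
  [3] ...## => .  t=0,i=10
  [2] ...#. => #  t=1,i=12
  [1] ....# => #  t=1,i=11
  [0] ..... => #  t=3,i=9
  bits 01111111100011000100010010100111 = 2139899047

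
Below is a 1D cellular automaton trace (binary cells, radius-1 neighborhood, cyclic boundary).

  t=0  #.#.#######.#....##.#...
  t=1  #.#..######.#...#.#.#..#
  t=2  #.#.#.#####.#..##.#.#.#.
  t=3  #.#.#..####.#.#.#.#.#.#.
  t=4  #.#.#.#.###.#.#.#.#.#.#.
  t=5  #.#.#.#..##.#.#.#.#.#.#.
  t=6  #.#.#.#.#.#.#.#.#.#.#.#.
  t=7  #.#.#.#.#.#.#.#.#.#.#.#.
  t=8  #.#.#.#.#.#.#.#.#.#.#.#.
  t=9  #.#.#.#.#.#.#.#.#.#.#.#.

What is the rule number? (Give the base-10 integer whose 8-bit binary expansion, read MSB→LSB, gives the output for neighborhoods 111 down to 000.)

  [7] ### => #  t=0,i=5
  [6] ##. => #  t=0,i=10
  [5] #.# => .  t=0,i=1
  [4] #.. => .  t=0,i=13
  [3] .## => .  t=0,i=4
  [2] .#. => #  t=0,i=0
  [1] ..# => #  t=0,i=16
  [0] ... => .  t=0,i=14
  bits 11000110 = 198

198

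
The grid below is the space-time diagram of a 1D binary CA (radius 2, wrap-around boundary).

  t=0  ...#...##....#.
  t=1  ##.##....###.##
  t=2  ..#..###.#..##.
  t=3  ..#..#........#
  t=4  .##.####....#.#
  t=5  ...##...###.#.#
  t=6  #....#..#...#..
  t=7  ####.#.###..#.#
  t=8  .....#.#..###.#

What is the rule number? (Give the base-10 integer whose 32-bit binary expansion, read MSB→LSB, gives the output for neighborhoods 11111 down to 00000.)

  nb #####: next=.  (t=7,i=1, bit31=0)
  nb ####.: next=.  (t=1,i=0, bit30=0)
  nb ###.#: next=.  (t=1,i=1, bit29=0)
  nb ###..: next=.  (t=4,i=7, bit28=0)
  nb ##.##: next=#  (t=1,i=2, bit27=1)
  nb ##.#.: next=.  (t=2,i=8, bit26=0)
  nb ##..#: next=#  (t=7,i=10, bit25=1)
  nb ##...: next=#  (t=0,i=9, bit24=1)
  nb #.###: next=#  (t=1,i=13, bit23=1)
  nb #.##.: next=.  (t=1,i=3, bit22=0)
  nb #.#.#: next=#  (t=4,i=14, bit21=1)
  nb #.#..: next=.  (t=2,i=9, bit20=0)
  nb #..##: next=.  (t=2,i=4, bit19=0)
  nb #..#.: next=#  (t=3,i=1, bit18=1)
  nb #...#: next=.  (t=0,i=5, bit17=0)
  nb #....: next=#  (t=0,i=0, bit16=1)
  nb .####: next=.  (t=1,i=14, bit15=0)
  nb .###.: next=.  (t=1,i=10, bit14=0)
  nb .##.#: next=.  (t=4,i=2, bit13=0)
  nb .##..: next=.  (t=0,i=8, bit12=0)
  nb .#.##: next=.  (t=4,i=0, bit11=0)
  nb .#.#.: next=.  (t=4,i=13, bit10=0)
  nb .#..#: next=.  (t=2,i=3, bit9=0)
  nb .#...: next=#  (t=0,i=4, bit8=1)
  nb ..###: next=#  (t=1,i=9, bit7=1)
  nb ..##.: next=.  (t=0,i=7, bit6=0)
  nb ..#.#: next=#  (t=4,i=12, bit5=1)
  nb ..#..: next=#  (t=0,i=3, bit4=1)
  nb ...##: next=.  (t=0,i=6, bit3=0)
  nb ...#.: next=.  (t=0,i=2, bit2=0)
  nb ....#: next=#  (t=0,i=1, bit1=1)
  nb .....: next=.  (t=3,i=8, bit0=0)
  bits 00001011101001010000000110110010 = 195363250

195363250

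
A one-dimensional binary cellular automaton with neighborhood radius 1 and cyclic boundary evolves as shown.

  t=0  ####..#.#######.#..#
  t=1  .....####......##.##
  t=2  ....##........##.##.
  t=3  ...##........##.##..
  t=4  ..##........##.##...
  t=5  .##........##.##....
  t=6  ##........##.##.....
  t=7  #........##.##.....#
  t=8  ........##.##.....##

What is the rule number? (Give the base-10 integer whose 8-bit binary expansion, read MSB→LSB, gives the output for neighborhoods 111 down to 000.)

  ###|.  b7=0 t=0,i=0
  ##.|.  b6=0 t=0,i=3
  #.#|#  b5=1 t=0,i=7
  #..|.  b4=0 t=0,i=4
  .##|#  b3=1 t=0,i=8
  .#.|#  b2=1 t=0,i=6
  ..#|#  b1=1 t=0,i=5
  ...|.  b0=0 t=1,i=1
  bits 00101110 = 46

46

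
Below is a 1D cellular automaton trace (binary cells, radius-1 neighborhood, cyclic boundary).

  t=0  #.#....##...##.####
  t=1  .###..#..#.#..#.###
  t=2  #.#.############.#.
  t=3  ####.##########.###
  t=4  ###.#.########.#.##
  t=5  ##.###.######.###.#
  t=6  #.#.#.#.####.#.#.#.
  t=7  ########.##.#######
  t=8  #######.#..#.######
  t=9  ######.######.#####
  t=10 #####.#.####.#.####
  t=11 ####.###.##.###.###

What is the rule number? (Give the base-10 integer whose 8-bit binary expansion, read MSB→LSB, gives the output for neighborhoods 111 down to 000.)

182

  ### -> #   bit 7 = 1  t=0,i=16
  ##. -> .   bit 6 = 0  t=0,i=0
  #.# -> #   bit 5 = 1  t=0,i=1
  #.. -> #   bit 4 = 1  t=0,i=3
  .## -> .   bit 3 = 0  t=0,i=7
  .#. -> #   bit 2 = 1  t=0,i=2
  ..# -> #   bit 1 = 1  t=0,i=6
  ... -> .   bit 0 = 0  t=0,i=4
  bits 10110110 = 182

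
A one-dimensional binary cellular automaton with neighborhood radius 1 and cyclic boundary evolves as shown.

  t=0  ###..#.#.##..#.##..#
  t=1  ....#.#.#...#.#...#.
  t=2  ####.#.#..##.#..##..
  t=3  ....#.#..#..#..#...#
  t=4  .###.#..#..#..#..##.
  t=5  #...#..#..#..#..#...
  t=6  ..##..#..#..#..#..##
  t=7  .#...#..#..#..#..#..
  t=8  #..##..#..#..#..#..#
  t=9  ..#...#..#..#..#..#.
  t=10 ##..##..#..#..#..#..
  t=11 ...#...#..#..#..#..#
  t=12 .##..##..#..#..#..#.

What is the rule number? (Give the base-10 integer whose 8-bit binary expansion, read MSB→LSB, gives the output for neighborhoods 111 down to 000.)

35

  ###|.  b7=0 t=0,i=0
  ##.|.  b6=0 t=0,i=2
  #.#|#  b5=1 t=0,i=6
  #..|.  b4=0 t=0,i=3
  .##|.  b3=0 t=0,i=9
  .#.|.  b2=0 t=0,i=5
  ..#|#  b1=1 t=0,i=4
  ...|#  b0=1 t=1,i=0
  bits 00100011 = 35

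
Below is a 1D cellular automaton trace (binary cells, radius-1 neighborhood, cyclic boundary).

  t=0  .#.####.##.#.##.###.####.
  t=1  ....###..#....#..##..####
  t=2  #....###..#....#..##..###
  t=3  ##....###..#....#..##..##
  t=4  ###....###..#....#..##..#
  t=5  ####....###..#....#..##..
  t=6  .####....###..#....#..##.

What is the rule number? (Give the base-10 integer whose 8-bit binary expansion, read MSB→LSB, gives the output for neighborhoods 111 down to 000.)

208

  ###|#  b7=1 t=0,i=4
  ##.|#  b6=1 t=0,i=6
  #.#|.  b5=0 t=0,i=2
  #..|#  b4=1 t=0,i=24
  .##|.  b3=0 t=0,i=3
  .#.|.  b2=0 t=0,i=1
  ..#|.  b1=0 t=0,i=0
  ...|.  b0=0 t=1,i=1
  bits 11010000 = 208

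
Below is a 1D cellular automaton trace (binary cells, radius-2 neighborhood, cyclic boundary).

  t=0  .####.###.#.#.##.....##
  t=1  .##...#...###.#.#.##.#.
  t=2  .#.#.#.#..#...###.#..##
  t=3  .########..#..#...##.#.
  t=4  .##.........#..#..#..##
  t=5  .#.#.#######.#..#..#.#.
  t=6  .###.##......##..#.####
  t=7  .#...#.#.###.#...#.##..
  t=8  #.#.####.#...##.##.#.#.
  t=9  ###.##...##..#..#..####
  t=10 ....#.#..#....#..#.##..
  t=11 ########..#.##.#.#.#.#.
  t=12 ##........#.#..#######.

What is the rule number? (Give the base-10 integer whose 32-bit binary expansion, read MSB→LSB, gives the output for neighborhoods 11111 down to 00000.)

32540647

  nb #####: next=.  (t=3,i=3, bit31=0)
  nb ####.: next=.  (t=0,i=3, bit30=0)
  nb ###.#: next=.  (t=0,i=4, bit29=0)
  nb ###..: next=.  (t=3,i=8, bit28=0)
  nb ##.##: next=.  (t=0,i=0, bit27=0)
  nb ##.#.: next=.  (t=0,i=9, bit26=0)
  nb ##..#: next=.  (t=3,i=9, bit25=0)
  nb ##...: next=#  (t=0,i=16, bit24=1)
  nb #.###: next=#  (t=0,i=1, bit23=1)
  nb #.##.: next=#  (t=0,i=14, bit22=1)
  nb #.#.#: next=#  (t=0,i=10, bit21=1)
  nb #.#..: next=#  (t=1,i=21, bit20=1)
  nb #..##: next=.  (t=1,i=0, bit19=0)
  nb #..#.: next=.  (t=2,i=9, bit18=0)
  nb #...#: next=.  (t=1,i=4, bit17=0)
  nb #....: next=.  (t=0,i=17, bit16=0)
  nb .####: next=#  (t=0,i=2, bit15=1)
  nb .###.: next=.  (t=0,i=7, bit14=0)
  nb .##.#: next=.  (t=0,i=22, bit13=0)
  nb .##..: next=.  (t=0,i=15, bit12=0)
  nb .#.##: next=.  (t=0,i=13, bit11=0)
  nb .#.#.: next=#  (t=0,i=11, bit10=1)
  nb .#..#: next=#  (t=1,i=22, bit9=1)
  nb .#...: next=#  (t=1,i=7, bit8=1)
  nb ..###: next=#  (t=1,i=10, bit7=1)
  nb ..##.: next=#  (t=0,i=21, bit6=1)
  nb ..#.#: next=#  (t=5,i=1, bit5=1)
  nb ..#..: next=.  (t=1,i=6, bit4=0)
  nb ...##: next=.  (t=0,i=20, bit3=0)
  nb ...#.: next=#  (t=1,i=5, bit2=1)
  nb ....#: next=#  (t=0,i=19, bit1=1)
  nb .....: next=#  (t=0,i=18, bit0=1)
  bits 00000001111100001000011111100111 = 32540647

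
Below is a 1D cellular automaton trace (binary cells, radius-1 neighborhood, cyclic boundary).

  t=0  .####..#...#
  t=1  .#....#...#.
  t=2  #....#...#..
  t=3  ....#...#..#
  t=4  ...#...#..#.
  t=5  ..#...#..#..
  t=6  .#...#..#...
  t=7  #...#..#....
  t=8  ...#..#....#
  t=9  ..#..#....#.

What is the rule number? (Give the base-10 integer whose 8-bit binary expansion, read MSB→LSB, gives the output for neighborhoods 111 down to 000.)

10

  ###|.  b7=0 t=0,i=2
  ##.|.  b6=0 t=0,i=4
  #.#|.  b5=0 t=0,i=0
  #..|.  b4=0 t=0,i=5
  .##|#  b3=1 t=0,i=1
  .#.|.  b2=0 t=0,i=7
  ..#|#  b1=1 t=0,i=6
  ...|.  b0=0 t=0,i=9
  bits 00001010 = 10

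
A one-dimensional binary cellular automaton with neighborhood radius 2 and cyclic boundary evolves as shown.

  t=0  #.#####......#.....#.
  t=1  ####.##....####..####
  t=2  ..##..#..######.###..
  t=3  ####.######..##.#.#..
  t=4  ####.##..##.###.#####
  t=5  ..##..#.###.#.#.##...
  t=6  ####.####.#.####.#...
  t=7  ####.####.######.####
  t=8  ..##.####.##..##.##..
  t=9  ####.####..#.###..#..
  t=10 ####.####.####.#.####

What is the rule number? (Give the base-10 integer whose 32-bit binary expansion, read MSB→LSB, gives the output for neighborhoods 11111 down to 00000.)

1891549182

  [31] ##### => .  t=0,i=4
  [30] ####. => #  t=0,i=5
  [29] ###.# => #  t=1,i=3
  [28] ###.. => #  t=0,i=6
  [27] ##.## => .  t=1,i=4
  [26] ##.#. => .  t=3,i=15
  [25] ##..# => .  t=1,i=15
  [24] ##... => .  t=0,i=7
  [23] #.### => #  t=0,i=2
  [22] #.##. => .  t=1,i=5
  [21] #.#.# => #  t=0,i=0
  [20] #.#.. => #  t=3,i=18
  [19] #..## => #  t=1,i=16
  [18] #..#. => #  t=2,i=5
  [17] #...# => #  t=6,i=19
  [16] #.... => .  t=0,i=8
  [15] .#### => #  t=0,i=3
  [14] .###. => .  t=2,i=17
  [13] .##.# => #  t=3,i=14
  [12] .##.. => #  t=1,i=6
  [11] .#.## => #  t=0,i=1
  [10] .#.#. => #  t=0,i=20
  [9] .#..# => #  t=2,i=7
  [8] .#... => #  t=0,i=14
  [7] ..### => #  t=1,i=11
  [6] ..##. => #  t=2,i=2
  [5] ..#.# => #  t=0,i=19
  [4] ..#.. => #  t=0,i=13
  [3] ...## => #  t=1,i=10
  [2] ...#. => #  t=0,i=12
  [1] ....# => #  t=0,i=11
  [0] ..... => .  t=0,i=9
  bits 01110000101111101011111111111110 = 1891549182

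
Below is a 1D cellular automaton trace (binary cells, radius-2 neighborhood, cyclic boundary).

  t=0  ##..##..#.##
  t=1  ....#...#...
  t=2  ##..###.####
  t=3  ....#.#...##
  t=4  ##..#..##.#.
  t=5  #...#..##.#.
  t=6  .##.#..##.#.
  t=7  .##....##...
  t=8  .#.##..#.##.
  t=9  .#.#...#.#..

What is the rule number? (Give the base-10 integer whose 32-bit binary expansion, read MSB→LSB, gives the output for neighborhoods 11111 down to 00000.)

  nb #####: next=#  (t=2,i=10, bit31=1)
  nb ####.: next=.  (t=0,i=0, bit30=0)
  nb ###.#: next=#  (t=2,i=6, bit29=1)
  nb ###..: next=.  (t=0,i=1, bit28=0)
  nb ##.##: next=.  (t=2,i=7, bit27=0)
  nb ##.#.: next=.  (t=4,i=9, bit26=0)
  nb ##..#: next=.  (t=0,i=2, bit25=0)
  nb ##...: next=#  (t=3,i=0, bit24=1)
  nb #.###: next=.  (t=0,i=10, bit23=0)
  nb #.##.: next=#  (t=4,i=0, bit22=1)
  nb #.#.#: next=#  (t=4,i=10, bit21=1)
  nb #.#..: next=.  (t=3,i=6, bit20=0)
  nb #..##: next=.  (t=0,i=3, bit19=0)
  nb #..#.: next=.  (t=0,i=7, bit18=0)
  nb #...#: next=#  (t=1,i=6, bit17=1)
  nb #....: next=#  (t=1,i=10, bit16=1)
  nb .####: next=.  (t=0,i=11, bit15=0)
  nb .###.: next=.  (t=2,i=5, bit14=0)
  nb .##.#: next=#  (t=4,i=8, bit13=1)
  nb .##..: next=.  (t=0,i=5, bit12=0)
  nb .#.##: next=.  (t=0,i=9, bit11=0)
  nb .#.#.: next=.  (t=3,i=5, bit10=0)
  nb .#..#: next=.  (t=4,i=5, bit9=0)
  nb .#...: next=#  (t=1,i=5, bit8=1)
  nb ..###: next=#  (t=2,i=4, bit7=1)
  nb ..##.: next=#  (t=0,i=4, bit6=1)
  nb ..#.#: next=#  (t=0,i=8, bit5=1)
  nb ..#..: next=#  (t=1,i=4, bit4=1)
  nb ...##: next=.  (t=3,i=9, bit3=0)
  nb ...#.: next=.  (t=1,i=3, bit2=0)
  nb ....#: next=.  (t=1,i=2, bit1=0)
  nb .....: next=#  (t=1,i=0, bit0=1)
  bits 10100001011000110010000111110001 = 2707628529

2707628529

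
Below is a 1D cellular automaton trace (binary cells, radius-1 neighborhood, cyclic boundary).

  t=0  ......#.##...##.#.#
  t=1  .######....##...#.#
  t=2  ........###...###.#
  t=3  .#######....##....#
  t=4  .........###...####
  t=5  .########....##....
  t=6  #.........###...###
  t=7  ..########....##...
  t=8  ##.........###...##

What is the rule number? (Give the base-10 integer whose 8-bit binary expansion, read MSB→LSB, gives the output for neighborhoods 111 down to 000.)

7

  ###|.  b7=0 t=1,i=2
  ##.|.  b6=0 t=0,i=9
  #.#|.  b5=0 t=0,i=7
  #..|.  b4=0 t=0,i=0
  .##|.  b3=0 t=0,i=8
  .#.|#  b2=1 t=0,i=6
  ..#|#  b1=1 t=0,i=5
  ...|#  b0=1 t=0,i=1
  bits 00000111 = 7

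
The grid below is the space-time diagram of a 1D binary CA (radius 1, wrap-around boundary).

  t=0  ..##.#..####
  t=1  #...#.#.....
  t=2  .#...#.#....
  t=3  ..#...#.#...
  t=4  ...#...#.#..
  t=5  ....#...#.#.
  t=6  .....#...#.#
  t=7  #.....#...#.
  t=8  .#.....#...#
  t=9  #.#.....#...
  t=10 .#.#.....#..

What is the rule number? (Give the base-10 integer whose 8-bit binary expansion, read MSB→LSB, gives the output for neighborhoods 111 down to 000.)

48

  nb ###: next=.  (t=0,i=9, bit7=0)
  nb ##.: next=.  (t=0,i=3, bit6=0)
  nb #.#: next=#  (t=0,i=4, bit5=1)
  nb #..: next=#  (t=0,i=0, bit4=1)
  nb .##: next=.  (t=0,i=2, bit3=0)
  nb .#.: next=.  (t=0,i=5, bit2=0)
  nb ..#: next=.  (t=0,i=1, bit1=0)
  nb ...: next=.  (t=1,i=2, bit0=0)
  bits 00110000 = 48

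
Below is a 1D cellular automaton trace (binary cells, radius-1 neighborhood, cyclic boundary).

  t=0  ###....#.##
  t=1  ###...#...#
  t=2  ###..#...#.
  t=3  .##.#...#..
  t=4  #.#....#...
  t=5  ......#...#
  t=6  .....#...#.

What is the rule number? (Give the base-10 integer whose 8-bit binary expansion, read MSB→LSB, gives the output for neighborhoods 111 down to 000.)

194

  ###|#  b7=1 t=0,i=0
  ##.|#  b6=1 t=0,i=2
  #.#|.  b5=0 t=0,i=8
  #..|.  b4=0 t=0,i=3
  .##|.  b3=0 t=0,i=9
  .#.|.  b2=0 t=0,i=7
  ..#|#  b1=1 t=0,i=6
  ...|.  b0=0 t=0,i=4
  bits 11000010 = 194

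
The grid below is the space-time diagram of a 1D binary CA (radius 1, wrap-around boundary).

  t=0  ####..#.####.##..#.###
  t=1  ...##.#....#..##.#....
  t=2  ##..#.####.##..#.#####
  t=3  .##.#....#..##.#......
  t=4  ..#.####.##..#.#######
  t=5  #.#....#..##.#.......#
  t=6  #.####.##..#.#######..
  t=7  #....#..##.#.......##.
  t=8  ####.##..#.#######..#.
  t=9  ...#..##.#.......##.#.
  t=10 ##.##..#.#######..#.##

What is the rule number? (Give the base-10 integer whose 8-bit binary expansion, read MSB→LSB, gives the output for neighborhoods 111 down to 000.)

85

  ### -> .   bit 7 = 0  t=0,i=0
  ##. -> #   bit 6 = 1  t=0,i=3
  #.# -> .   bit 5 = 0  t=0,i=7
  #.. -> #   bit 4 = 1  t=0,i=4
  .## -> .   bit 3 = 0  t=0,i=8
  .#. -> #   bit 2 = 1  t=0,i=6
  ..# -> .   bit 1 = 0  t=0,i=5
  ... -> #   bit 0 = 1  t=1,i=0
  bits 01010101 = 85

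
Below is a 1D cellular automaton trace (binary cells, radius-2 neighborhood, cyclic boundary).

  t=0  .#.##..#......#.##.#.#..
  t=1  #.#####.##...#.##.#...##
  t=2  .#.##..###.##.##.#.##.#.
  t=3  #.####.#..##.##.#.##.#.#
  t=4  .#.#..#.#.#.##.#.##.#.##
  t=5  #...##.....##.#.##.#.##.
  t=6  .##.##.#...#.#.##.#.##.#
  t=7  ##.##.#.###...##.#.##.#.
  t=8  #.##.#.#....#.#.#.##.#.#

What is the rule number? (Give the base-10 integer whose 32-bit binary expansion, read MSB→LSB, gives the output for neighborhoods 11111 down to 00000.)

2387057604

  nb #####: next=#  (t=1,i=4, bit31=1)
  nb ####.: next=.  (t=1,i=5, bit30=0)
  nb ###.#: next=.  (t=1,i=0, bit29=0)
  nb ###..: next=.  (t=7,i=10, bit28=0)
  nb ##.##: next=#  (t=1,i=1, bit27=1)
  nb ##.#.: next=#  (t=0,i=18, bit26=1)
  nb ##..#: next=#  (t=0,i=5, bit25=1)
  nb ##...: next=.  (t=1,i=10, bit24=0)
  nb #.###: next=.  (t=1,i=2, bit23=0)
  nb #.##.: next=#  (t=0,i=3, bit22=1)
  nb #.#.#: next=.  (t=0,i=19, bit21=0)
  nb #.#..: next=.  (t=0,i=21, bit20=0)
  nb #..##: next=.  (t=2,i=6, bit19=0)
  nb #..#.: next=#  (t=0,i=6, bit18=1)
  nb #...#: next=#  (t=0,i=23, bit17=1)
  nb #....: next=#  (t=0,i=9, bit16=1)
  nb .####: next=#  (t=1,i=3, bit15=1)
  nb .###.: next=.  (t=1,i=23, bit14=0)
  nb .##.#: next=.  (t=0,i=17, bit13=0)
  nb .##..: next=#  (t=0,i=4, bit12=1)
  nb .#.##: next=#  (t=0,i=2, bit11=1)
  nb .#.#.: next=.  (t=0,i=20, bit10=0)
  nb .#..#: next=#  (t=2,i=23, bit9=1)
  nb .#...: next=#  (t=0,i=8, bit8=1)
  nb ..###: next=#  (t=1,i=22, bit7=1)
  nb ..##.: next=#  (t=3,i=10, bit6=1)
  nb ..#.#: next=.  (t=0,i=1, bit5=0)
  nb ..#..: next=.  (t=0,i=7, bit4=0)
  nb ...##: next=.  (t=1,i=21, bit3=0)
  nb ...#.: next=#  (t=0,i=0, bit2=1)
  nb ....#: next=.  (t=0,i=12, bit1=0)
  nb .....: next=.  (t=0,i=10, bit0=0)
  bits 10001110010001111001101111000100 = 2387057604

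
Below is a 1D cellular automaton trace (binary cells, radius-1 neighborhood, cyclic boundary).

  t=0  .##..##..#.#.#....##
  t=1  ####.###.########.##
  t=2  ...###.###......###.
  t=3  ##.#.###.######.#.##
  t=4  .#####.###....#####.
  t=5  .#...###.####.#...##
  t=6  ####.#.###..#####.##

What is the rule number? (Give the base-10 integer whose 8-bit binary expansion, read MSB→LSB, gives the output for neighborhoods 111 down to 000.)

125

  ### -> .   bit 7 = 0  t=1,i=0
  ##. -> #   bit 6 = 1  t=0,i=2
  #.# -> #   bit 5 = 1  t=0,i=0
  #.. -> #   bit 4 = 1  t=0,i=3
  .## -> #   bit 3 = 1  t=0,i=1
  .#. -> #   bit 2 = 1  t=0,i=9
  ..# -> .   bit 1 = 0  t=0,i=4
  ... -> #   bit 0 = 1  t=0,i=15
  bits 01111101 = 125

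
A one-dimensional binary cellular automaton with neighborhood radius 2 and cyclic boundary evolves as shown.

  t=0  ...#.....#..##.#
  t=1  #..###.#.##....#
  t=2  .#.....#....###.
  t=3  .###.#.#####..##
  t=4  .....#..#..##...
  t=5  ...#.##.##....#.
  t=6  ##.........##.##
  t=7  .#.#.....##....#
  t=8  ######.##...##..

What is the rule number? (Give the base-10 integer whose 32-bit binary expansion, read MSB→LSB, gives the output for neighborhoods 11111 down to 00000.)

305235738

  [31] ##### => .  t=3,i=9
  [30] ####. => .  t=3,i=10
  [29] ###.# => .  t=1,i=5
  [28] ###.. => #  t=2,i=14
  [27] ##.## => .  t=3,i=0
  [26] ##.#. => .  t=0,i=14
  [25] ##..# => #  t=1,i=1
  [24] ##... => .  t=1,i=11
  [23] #.### => .  t=3,i=1
  [22] #.##. => .  t=1,i=9
  [21] #.#.# => #  t=1,i=7
  [20] #.#.. => #  t=0,i=15
  [19] #..## => .  t=0,i=11
  [18] #..#. => .  t=2,i=0
  [17] #...# => .  t=0,i=1
  [16] #.... => #  t=0,i=5
  [15] .#### => #  t=3,i=8
  [14] .###. => .  t=1,i=4
  [13] .##.# => .  t=0,i=13
  [12] .##.. => .  t=1,i=0
  [11] .#.## => .  t=1,i=8
  [10] .#.#. => #  t=7,i=0
  [9] .#..# => #  t=0,i=10
  [8] .#... => #  t=0,i=0
  [7] ..### => .  t=1,i=3
  [6] ..##. => .  t=0,i=12
  [5] ..#.# => .  t=5,i=3
  [4] ..#.. => #  t=0,i=3
  [3] ...## => #  t=1,i=14
  [2] ...#. => .  t=0,i=2
  [1] ....# => #  t=0,i=7
  [0] ..... => .  t=0,i=6
  bits 00010010001100011000011100011010 = 305235738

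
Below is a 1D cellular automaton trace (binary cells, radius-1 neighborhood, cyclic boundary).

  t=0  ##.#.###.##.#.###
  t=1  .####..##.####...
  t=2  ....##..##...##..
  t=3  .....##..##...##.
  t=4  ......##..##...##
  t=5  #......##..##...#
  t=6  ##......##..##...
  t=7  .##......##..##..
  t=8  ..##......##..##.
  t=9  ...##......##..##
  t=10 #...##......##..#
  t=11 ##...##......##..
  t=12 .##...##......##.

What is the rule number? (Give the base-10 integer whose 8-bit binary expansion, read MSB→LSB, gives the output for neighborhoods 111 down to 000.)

116

  nb ###: next=.  (t=0,i=0, bit7=0)
  nb ##.: next=#  (t=0,i=1, bit6=1)
  nb #.#: next=#  (t=0,i=2, bit5=1)
  nb #..: next=#  (t=1,i=5, bit4=1)
  nb .##: next=.  (t=0,i=5, bit3=0)
  nb .#.: next=#  (t=0,i=3, bit2=1)
  nb ..#: next=.  (t=1,i=0, bit1=0)
  nb ...: next=.  (t=1,i=15, bit0=0)
  bits 01110100 = 116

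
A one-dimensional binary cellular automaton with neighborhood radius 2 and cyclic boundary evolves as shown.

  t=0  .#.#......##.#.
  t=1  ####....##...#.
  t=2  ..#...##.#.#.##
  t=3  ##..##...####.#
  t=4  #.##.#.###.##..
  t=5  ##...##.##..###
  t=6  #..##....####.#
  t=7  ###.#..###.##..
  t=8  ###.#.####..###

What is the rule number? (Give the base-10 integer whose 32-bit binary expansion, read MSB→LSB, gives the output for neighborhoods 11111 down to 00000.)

3795737770

  #####|#  b31=1 t=5,i=14
  ####.|#  b30=1 t=1,i=2
  ###.#|#  b29=1 t=3,i=12
  ###..|.  b28=0 t=1,i=3
  ##.##|.  b27=0 t=3,i=13
  ##.#.|.  b26=0 t=0,i=12
  ##..#|#  b25=1 t=2,i=0
  ##...|.  b24=0 t=1,i=4
  #.###|.  b23=0 t=1,i=0
  #.##.|.  b22=0 t=2,i=13
  #.#.#|#  b21=1 t=2,i=9
  #.#..|#  b20=1 t=0,i=3
  #..##|#  b19=1 t=3,i=3
  #..#.|#  b18=1 t=0,i=0
  #...#|#  b17=1 t=1,i=11
  #....|.  b16=0 t=0,i=5
  .####|.  b15=0 t=1,i=1
  .###.|#  b14=1 t=3,i=0
  .##.#|.  b13=0 t=0,i=11
  .##..|#  b12=1 t=1,i=9
  .#.##|#  b11=1 t=1,i=14
  .#.#.|#  b10=1 t=0,i=2
  .#..#|.  b9=0 t=0,i=14
  .#...|.  b8=0 t=0,i=4
  ..###|#  b7=1 t=3,i=9
  ..##.|.  b6=0 t=0,i=10
  ..#.#|#  b5=1 t=0,i=1
  ..#..|.  b4=0 t=2,i=2
  ...##|#  b3=1 t=0,i=9
  ...#.|.  b2=0 t=1,i=12
  ....#|#  b1=1 t=0,i=8
  .....|.  b0=0 t=0,i=6
  bits 11100010001111100101110010101010 = 3795737770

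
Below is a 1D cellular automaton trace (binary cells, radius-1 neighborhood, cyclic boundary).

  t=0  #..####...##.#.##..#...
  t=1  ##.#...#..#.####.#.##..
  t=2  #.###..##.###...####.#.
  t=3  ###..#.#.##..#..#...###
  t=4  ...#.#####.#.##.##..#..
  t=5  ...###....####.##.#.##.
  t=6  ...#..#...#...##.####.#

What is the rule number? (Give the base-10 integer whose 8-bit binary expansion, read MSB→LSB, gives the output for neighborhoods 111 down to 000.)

60

  ###|.  b7=0 t=0,i=4
  ##.|.  b6=0 t=0,i=6
  #.#|#  b5=1 t=0,i=12
  #..|#  b4=1 t=0,i=1
  .##|#  b3=1 t=0,i=3
  .#.|#  b2=1 t=0,i=0
  ..#|.  b1=0 t=0,i=2
  ...|.  b0=0 t=0,i=8
  bits 00111100 = 60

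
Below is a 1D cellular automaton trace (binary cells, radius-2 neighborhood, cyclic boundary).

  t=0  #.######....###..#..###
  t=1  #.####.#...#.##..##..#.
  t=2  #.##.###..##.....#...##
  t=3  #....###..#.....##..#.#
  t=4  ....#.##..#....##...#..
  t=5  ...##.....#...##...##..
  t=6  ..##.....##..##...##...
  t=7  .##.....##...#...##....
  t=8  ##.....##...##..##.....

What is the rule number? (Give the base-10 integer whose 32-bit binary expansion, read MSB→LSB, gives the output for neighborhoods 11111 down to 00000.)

3031484028

  [31] ##### => #  t=0,i=4
  [30] ####. => .  t=0,i=6
  [29] ###.# => #  t=0,i=0
  [28] ###.. => #  t=0,i=7
  [27] ##.## => .  t=0,i=1
  [26] ##.#. => #  t=1,i=6
  [25] ##..# => .  t=0,i=15
  [24] ##... => .  t=0,i=8
  [23] #.### => #  t=0,i=2
  [22] #.##. => .  t=1,i=13
  [21] #.#.# => #  t=1,i=0
  [20] #.#.. => #  t=1,i=7
  [19] #..## => .  t=0,i=19
  [18] #..#. => .  t=0,i=16
  [17] #...# => .  t=1,i=9
  [16] #.... => .  t=0,i=9
  [15] .#### => #  t=0,i=3
  [14] .###. => #  t=0,i=13
  [13] .##.# => .  t=2,i=3
  [12] .##.. => .  t=1,i=14
  [11] .#.## => .  t=1,i=1
  [10] .#.#. => #  t=1,i=22
  [9] .#..# => #  t=0,i=18
  [8] .#... => .  t=1,i=8
  [7] ..### => .  t=0,i=12
  [6] ..##. => #  t=1,i=17
  [5] ..#.# => #  t=1,i=11
  [4] ..#.. => #  t=0,i=17
  [3] ...## => #  t=0,i=11
  [2] ...#. => #  t=1,i=10
  [1] ....# => .  t=0,i=10
  [0] ..... => .  t=2,i=14
  bits 10110100101100001100011001111100 = 3031484028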